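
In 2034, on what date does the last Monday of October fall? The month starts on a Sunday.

2034-10-30

October 2034 begins on a Sunday, so the first Monday is October 2 (1 day later).
October 2034 has 31 days. Adding weeks: 2, 9, 16, 23, 30 — the last one ≤ 31 is the 30th.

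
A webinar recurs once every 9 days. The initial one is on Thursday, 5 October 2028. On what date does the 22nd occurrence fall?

12 April 2029

The 22nd occurrence is 21 intervals after the first: 21 × 9 = 189 days after 5 October 2028.
October has 31 days — 26 days to the end of October leaves 163.
November has 30 days (133 left).
December has 31 days (102 left).
January has 31 days (71 left).
February has 28 days (43 left).
March has 31 days (12 left).
12 days into April → 12 April 2029.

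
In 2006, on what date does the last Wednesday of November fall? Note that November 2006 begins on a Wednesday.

November 2006 begins on a Wednesday, so the first Wednesday is November 1.
November 2006 has 30 days. Adding weeks: 1, 8, 15, 22, 29 — the last one ≤ 30 is the 29th.

29 November 2006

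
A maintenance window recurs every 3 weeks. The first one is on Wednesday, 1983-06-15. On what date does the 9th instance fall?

The 9th occurrence is 8 intervals after the first: 8 × 21 = 168 days after 1983-06-15.
June has 30 days — 15 days to the end of June leaves 153.
July has 31 days (122 left).
August has 31 days (91 left).
September has 30 days (61 left).
October has 31 days (30 left).
30 days into November → 1983-11-30.

1983-11-30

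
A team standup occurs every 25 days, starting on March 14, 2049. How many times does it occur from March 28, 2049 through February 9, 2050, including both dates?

13

Occurrences land 25·i days after March 14, 2049 for i = 0, 1, 2, …
March 28, 2049 is 14 days after the start; 14 ÷ 25 = 0 remainder 14; since the remainder is 14, round up to i = 1. First occurrence in the window: #2 on April 8, 2049 (1×25 = 25 days in).
February 9, 2050 is 332 days after the start; 332 ÷ 25 = 13 remainder 7. Last occurrence in the window: #14 on February 2, 2050.
Occurrences #2 through #14: 13 in total.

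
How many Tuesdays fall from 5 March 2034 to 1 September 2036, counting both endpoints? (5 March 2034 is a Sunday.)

130

5 March 2034 is a Sunday; the first Tuesday on or after it is 7 March 2034 (2 days later).
From 7 March 2034 to 1 September 2036: 299 + 365 + 245 = 909 days (rest of 2034, 2035, to 1 September 2036 in 2036).
909 ÷ 7 = 129 full weeks with remainder 6, so 129 more Tuesdays after the first → 130.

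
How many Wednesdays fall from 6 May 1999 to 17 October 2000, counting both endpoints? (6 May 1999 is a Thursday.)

6 May 1999 is a Thursday; the first Wednesday on or after it is 12 May 1999 (6 days later).
From 12 May 1999 to 17 October 2000: 233 + 291 = 524 days (rest of 1999, to 17 October 2000 in 2000).
524 ÷ 7 = 74 full weeks with remainder 6, so 74 more Wednesdays after the first → 75.

75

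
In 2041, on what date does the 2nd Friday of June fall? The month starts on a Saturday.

2041-06-14

June 2041 begins on a Saturday, so the first Friday is June 7 (6 days later).
The 2nd Friday is 1 weeks later: 7 + 7 = 14.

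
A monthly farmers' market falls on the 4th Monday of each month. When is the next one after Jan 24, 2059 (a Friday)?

Jan 27, 2059

Jan 2059 starts on a Wednesday; its first Monday is the 6th, so the 4th Monday is the 27th — Jan 27, 2059.
Jan 27, 2059 is after Jan 24, 2059, so that is the next one.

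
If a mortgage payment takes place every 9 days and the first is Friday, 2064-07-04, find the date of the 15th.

2064-11-07

The 15th occurrence is 14 intervals after the first: 14 × 9 = 126 days after 2064-07-04.
July has 31 days — 27 days to the end of July leaves 99.
August has 31 days (68 left).
September has 30 days (38 left).
October has 31 days (7 left).
7 days into November → 2064-11-07.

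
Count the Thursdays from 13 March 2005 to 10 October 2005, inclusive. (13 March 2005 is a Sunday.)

13 March 2005 is a Sunday; the first Thursday on or after it is 17 March 2005 (4 days later).
From 17 March 2005 to 10 October 2005: 14 + 30 + 31 + 30 + 31 + 31 + 30 + 10 = 207 days (rest of March, April, May, June, July, August, September, October).
207 ÷ 7 = 29 full weeks with remainder 4, so 29 more Thursdays after the first → 30.

30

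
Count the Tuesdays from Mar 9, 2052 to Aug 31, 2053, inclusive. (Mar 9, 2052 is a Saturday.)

77

Mar 9, 2052 is a Saturday; the first Tuesday on or after it is Mar 12, 2052 (3 days later).
From Mar 12, 2052 to Aug 31, 2053: 294 + 243 = 537 days (rest of 2052, to Aug 31, 2053 in 2053).
537 ÷ 7 = 76 full weeks with remainder 5, so 76 more Tuesdays after the first → 77.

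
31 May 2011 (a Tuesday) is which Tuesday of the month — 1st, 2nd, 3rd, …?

5th

Day 31 falls in week ⌈31/7⌉ of the month.
Days 1–7 hold the 1st Tuesday, 8–14 the 2nd, 15–21 the 3rd, 22–28 the 4th, 29–31 the 5th.
31 is in the range for the 5th.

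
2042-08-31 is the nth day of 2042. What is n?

243

Days in months before August: 31 + 28 + 31 + 30 + 31 + 30 + 31 = 212.
Plus 31 days into August → day 243.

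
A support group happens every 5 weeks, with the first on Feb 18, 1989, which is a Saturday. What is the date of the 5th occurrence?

Jul 8, 1989

The 5th occurrence is 4 intervals after the first: 4 × 35 = 140 days after Feb 18, 1989.
Feb has 28 days — 10 days to the end of Feb leaves 130.
Mar has 31 days (99 left).
Apr has 30 days (69 left).
May has 31 days (38 left).
Jun has 30 days (8 left).
8 days into Jul → Jul 8, 1989.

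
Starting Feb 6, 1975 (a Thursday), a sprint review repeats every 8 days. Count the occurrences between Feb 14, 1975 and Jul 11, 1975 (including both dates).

Occurrences land 8·i days after Feb 6, 1975 for i = 0, 1, 2, …
Feb 14, 1975 is 8 days after the start; 8 ÷ 8 = 1 remainder 0. First occurrence in the window: #2 on Feb 14, 1975 (1×8 = 8 days in).
Jul 11, 1975 is 155 days after the start; 155 ÷ 8 = 19 remainder 3. Last occurrence in the window: #20 on Jul 8, 1975.
Occurrences #2 through #20: 19 in total.

19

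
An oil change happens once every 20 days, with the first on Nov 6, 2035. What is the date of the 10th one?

The 10th occurrence is 9 intervals after the first: 9 × 20 = 180 days after Nov 6, 2035.
Nov has 30 days — 24 days to the end of Nov leaves 156.
Dec has 31 days (125 left).
Jan has 31 days (94 left).
Feb has 29 days (65 left).
Mar has 31 days (34 left).
Apr has 30 days (4 left).
4 days into May → May 4, 2036.

May 4, 2036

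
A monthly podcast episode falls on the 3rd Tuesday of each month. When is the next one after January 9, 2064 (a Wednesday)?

January 15, 2064

January 2064 starts on a Tuesday; its first Tuesday is the 1st, so the 3rd Tuesday is the 15th — January 15, 2064.
January 15, 2064 is after January 9, 2064, so that is the next one.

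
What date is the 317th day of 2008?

January has 31 days (317 − 31 = 286 remain).
February has 29 days (286 − 29 = 257 remain).
March has 31 days (257 − 31 = 226 remain).
April has 30 days (226 − 30 = 196 remain).
May has 31 days (196 − 31 = 165 remain).
June has 30 days (165 − 30 = 135 remain).
July has 31 days (135 − 31 = 104 remain).
August has 31 days (104 − 31 = 73 remain).
September has 30 days (73 − 30 = 43 remain).
October has 31 days (43 − 31 = 12 remain).
12 into November → November 12.

12 November 2008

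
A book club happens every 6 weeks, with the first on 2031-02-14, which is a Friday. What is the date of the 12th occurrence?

The 12th occurrence is 11 intervals after the first: 11 × 42 = 462 days after 2031-02-14.
February has 28 days — 14 days to the end of February leaves 448.
From end of February to end of 2031 is 306 days (142 left).
January has 31 days (111 left).
February has 29 days (82 left).
March has 31 days (51 left).
April has 30 days (21 left).
21 days into May → 2032-05-21.

2032-05-21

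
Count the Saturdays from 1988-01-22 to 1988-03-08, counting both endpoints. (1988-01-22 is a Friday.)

1988-01-22 is a Friday; the first Saturday on or after it is 1988-01-23 (1 day later).
From 1988-01-23 to 1988-03-08: 8 + 29 + 8 = 45 days (rest of January, February, March).
45 ÷ 7 = 6 full weeks with remainder 3, so 6 more Saturdays after the first → 7.

7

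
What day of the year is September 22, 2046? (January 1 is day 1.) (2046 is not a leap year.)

Days in months before September: 31 + 28 + 31 + 30 + 31 + 30 + 31 + 31 = 243.
Plus 22 days into September → day 265.

265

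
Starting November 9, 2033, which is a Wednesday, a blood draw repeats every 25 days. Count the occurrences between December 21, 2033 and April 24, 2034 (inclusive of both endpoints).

5

Occurrences land 25·i days after November 9, 2033 for i = 0, 1, 2, …
December 21, 2033 is 42 days after the start; 42 ÷ 25 = 1 remainder 17; since the remainder is 17, round up to i = 2. First occurrence in the window: #3 on December 29, 2033 (2×25 = 50 days in).
April 24, 2034 is 166 days after the start; 166 ÷ 25 = 6 remainder 16. Last occurrence in the window: #7 on April 8, 2034.
Occurrences #3 through #7: 5 in total.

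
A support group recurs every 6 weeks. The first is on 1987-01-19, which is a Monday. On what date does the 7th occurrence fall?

1987-09-28

The 7th occurrence is 6 intervals after the first: 6 × 42 = 252 days after 1987-01-19.
January has 31 days — 12 days to the end of January leaves 240.
February has 28 days (212 left).
March has 31 days (181 left).
April has 30 days (151 left).
May has 31 days (120 left).
June has 30 days (90 left).
July has 31 days (59 left).
August has 31 days (28 left).
28 days into September → 1987-09-28.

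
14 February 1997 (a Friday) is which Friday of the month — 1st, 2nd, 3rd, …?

Day 14 falls in week ⌈14/7⌉ of the month.
Days 1–7 hold the 1st Friday, 8–14 the 2nd, 15–21 the 3rd, 22–28 the 4th, 29–31 the 5th.
14 is in the range for the 2nd.

2nd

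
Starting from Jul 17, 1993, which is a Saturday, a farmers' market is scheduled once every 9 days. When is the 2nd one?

The 2nd occurrence is 1 interval after the first: 1 × 9 = 9 days after Jul 17, 1993.
9 days later is Jul 26, 1993.

Jul 26, 1993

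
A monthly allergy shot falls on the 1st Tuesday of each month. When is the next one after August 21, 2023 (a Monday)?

August 2023 starts on a Tuesday, so its 1st Tuesday is August 1, 2023.
That is not after August 21, 2023, so look at September 2023.
September 2023 starts on a Friday, so its 1st Tuesday is September 5, 2023 (4 days in).

September 5, 2023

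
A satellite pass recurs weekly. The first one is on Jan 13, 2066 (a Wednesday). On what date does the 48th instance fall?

The 48th occurrence is 47 intervals after the first: 47 × 7 = 329 days after Jan 13, 2066.
Jan has 31 days — 18 days to the end of Jan leaves 311.
Feb has 28 days (283 left).
Mar has 31 days (252 left).
Apr has 30 days (222 left).
May has 31 days (191 left).
Jun has 30 days (161 left).
Jul has 31 days (130 left).
Aug has 31 days (99 left).
Sep has 30 days (69 left).
Oct has 31 days (38 left).
Nov has 30 days (8 left).
8 days into Dec → Dec 8, 2066.

Dec 8, 2066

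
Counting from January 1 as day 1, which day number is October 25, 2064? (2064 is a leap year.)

Days in months before October: 31 + 29 + 31 + 30 + 31 + 30 + 31 + 31 + 30 = 274.
Plus 25 days into October → day 299.

299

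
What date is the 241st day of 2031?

January has 31 days (241 − 31 = 210 remain).
February has 28 days (210 − 28 = 182 remain).
March has 31 days (182 − 31 = 151 remain).
April has 30 days (151 − 30 = 121 remain).
May has 31 days (121 − 31 = 90 remain).
June has 30 days (90 − 30 = 60 remain).
July has 31 days (60 − 31 = 29 remain).
29 into August → August 29.

August 29, 2031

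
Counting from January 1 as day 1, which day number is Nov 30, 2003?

334

Days in months before Nov: 31 + 28 + 31 + 30 + 31 + 30 + 31 + 31 + 30 + 31 = 304.
Plus 30 days into Nov → day 334.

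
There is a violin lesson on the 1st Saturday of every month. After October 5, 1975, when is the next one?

November 1, 1975

October 1975 starts on a Wednesday, so its 1st Saturday is October 4, 1975 (3 days in).
That is not after October 5, 1975, so look at November 1975.
November 1975 starts on a Saturday, so its 1st Saturday is November 1, 1975.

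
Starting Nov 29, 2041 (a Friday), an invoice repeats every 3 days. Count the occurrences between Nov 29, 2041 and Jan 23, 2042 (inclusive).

Occurrences land 3·i days after Nov 29, 2041 for i = 0, 1, 2, …
The window opens on the start date, so the first occurrence inside is #1 on Nov 29, 2041.
Jan 23, 2042 is 55 days after the start; 55 ÷ 3 = 18 remainder 1. Last occurrence in the window: #19 on Jan 22, 2042.
Occurrences #1 through #19: 19 in total.

19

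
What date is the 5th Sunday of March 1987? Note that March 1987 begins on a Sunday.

March 1987 begins on a Sunday, so the first Sunday is March 1.
The 5th Sunday is 4 weeks later: 1 + 28 = 29.

1987-03-29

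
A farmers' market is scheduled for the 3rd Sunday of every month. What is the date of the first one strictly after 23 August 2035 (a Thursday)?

16 September 2035

August 2035 starts on a Wednesday; its first Sunday is the 5th, so the 3rd Sunday is the 19th — 19 August 2035.
That is not after 23 August 2035, so look at September 2035.
September 2035 starts on a Saturday; its first Sunday is the 2nd, so the 3rd Sunday is the 16th — 16 September 2035.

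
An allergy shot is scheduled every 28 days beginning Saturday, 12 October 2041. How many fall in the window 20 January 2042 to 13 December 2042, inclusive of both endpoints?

Occurrences land 28·i days after 12 October 2041 for i = 0, 1, 2, …
20 January 2042 is 100 days after the start; 100 ÷ 28 = 3 remainder 16; since the remainder is 16, round up to i = 4. First occurrence in the window: #5 on 1 February 2042 (4×28 = 112 days in).
13 December 2042 is 427 days after the start; 427 ÷ 28 = 15 remainder 7. Last occurrence in the window: #16 on 6 December 2042.
Occurrences #5 through #16: 12 in total.

12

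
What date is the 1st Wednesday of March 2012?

March 7, 2012

The first Wednesday of March 2012 is March 7.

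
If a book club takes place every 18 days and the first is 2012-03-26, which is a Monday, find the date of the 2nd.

The 2nd occurrence is 1 interval after the first: 1 × 18 = 18 days after 2012-03-26.
March has 31 days — 5 days to the end of March leaves 13.
13 days into April → 2012-04-13.

2012-04-13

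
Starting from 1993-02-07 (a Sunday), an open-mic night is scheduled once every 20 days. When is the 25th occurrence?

1994-06-02

The 25th occurrence is 24 intervals after the first: 24 × 20 = 480 days after 1993-02-07.
February has 28 days — 21 days to the end of February leaves 459.
From end of February to end of 1993 is 306 days (153 left).
January has 31 days (122 left).
February has 28 days (94 left).
March has 31 days (63 left).
April has 30 days (33 left).
May has 31 days (2 left).
2 days into June → 1994-06-02.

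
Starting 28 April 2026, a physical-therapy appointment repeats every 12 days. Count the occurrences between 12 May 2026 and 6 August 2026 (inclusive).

7

Occurrences land 12·i days after 28 April 2026 for i = 0, 1, 2, …
12 May 2026 is 14 days after the start; 14 ÷ 12 = 1 remainder 2; since the remainder is 2, round up to i = 2. First occurrence in the window: #3 on 22 May 2026 (2×12 = 24 days in).
6 August 2026 is 100 days after the start; 100 ÷ 12 = 8 remainder 4. Last occurrence in the window: #9 on 2 August 2026.
Occurrences #3 through #9: 7 in total.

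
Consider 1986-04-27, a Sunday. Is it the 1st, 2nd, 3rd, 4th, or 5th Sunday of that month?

4th

Day 27 falls in week ⌈27/7⌉ of the month.
Days 1–7 hold the 1st Sunday, 8–14 the 2nd, 15–21 the 3rd, 22–28 the 4th, 29–31 the 5th.
27 is in the range for the 4th.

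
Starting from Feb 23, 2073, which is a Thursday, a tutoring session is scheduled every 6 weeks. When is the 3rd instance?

May 18, 2073

The 3rd occurrence is 2 intervals after the first: 2 × 42 = 84 days after Feb 23, 2073.
Feb has 28 days — 5 days to the end of Feb leaves 79.
Mar has 31 days (48 left).
Apr has 30 days (18 left).
18 days into May → May 18, 2073.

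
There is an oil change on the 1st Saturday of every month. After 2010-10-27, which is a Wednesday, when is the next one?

October 2010 starts on a Friday, so its 1st Saturday is 2010-10-02 (1 day in).
That is not after 2010-10-27, so look at November 2010.
November 2010 starts on a Monday, so its 1st Saturday is 2010-11-06 (5 days in).

2010-11-06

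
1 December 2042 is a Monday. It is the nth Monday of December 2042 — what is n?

1st

Day 1 falls in week ⌈1/7⌉ of the month.
Days 1–7 hold the 1st Monday, 8–14 the 2nd, 15–21 the 3rd, 22–28 the 4th, 29–31 the 5th.
1 is in the range for the 1st.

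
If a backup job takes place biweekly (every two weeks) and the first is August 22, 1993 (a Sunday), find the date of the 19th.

The 19th occurrence is 18 intervals after the first: 18 × 14 = 252 days after August 22, 1993.
August has 31 days — 9 days to the end of August leaves 243.
September has 30 days (213 left).
October has 31 days (182 left).
November has 30 days (152 left).
December has 31 days (121 left).
January has 31 days (90 left).
February has 28 days (62 left).
March has 31 days (31 left).
April has 30 days (1 left).
1 day into May → May 1, 1994.

May 1, 1994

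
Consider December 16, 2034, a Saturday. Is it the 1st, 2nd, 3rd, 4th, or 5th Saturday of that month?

Day 16 falls in week ⌈16/7⌉ of the month.
Days 1–7 hold the 1st Saturday, 8–14 the 2nd, 15–21 the 3rd, 22–28 the 4th, 29–31 the 5th.
16 is in the range for the 3rd.

3rd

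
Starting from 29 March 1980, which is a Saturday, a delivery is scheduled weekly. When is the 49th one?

The 49th occurrence is 48 intervals after the first: 48 × 7 = 336 days after 29 March 1980.
March has 31 days — 2 days to the end of March leaves 334.
April has 30 days (304 left).
May has 31 days (273 left).
June has 30 days (243 left).
July has 31 days (212 left).
August has 31 days (181 left).
September has 30 days (151 left).
October has 31 days (120 left).
November has 30 days (90 left).
December has 31 days (59 left).
January has 31 days (28 left).
28 days into February → 28 February 1981.

28 February 1981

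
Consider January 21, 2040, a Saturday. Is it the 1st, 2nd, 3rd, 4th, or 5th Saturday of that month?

Day 21 falls in week ⌈21/7⌉ of the month.
Days 1–7 hold the 1st Saturday, 8–14 the 2nd, 15–21 the 3rd, 22–28 the 4th, 29–31 the 5th.
21 is in the range for the 3rd.

3rd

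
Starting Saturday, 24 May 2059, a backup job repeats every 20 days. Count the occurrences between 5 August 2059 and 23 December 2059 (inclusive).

Occurrences land 20·i days after 24 May 2059 for i = 0, 1, 2, …
5 August 2059 is 73 days after the start; 73 ÷ 20 = 3 remainder 13; since the remainder is 13, round up to i = 4. First occurrence in the window: #5 on 12 August 2059 (4×20 = 80 days in).
23 December 2059 is 213 days after the start; 213 ÷ 20 = 10 remainder 13. Last occurrence in the window: #11 on 10 December 2059.
Occurrences #5 through #11: 7 in total.

7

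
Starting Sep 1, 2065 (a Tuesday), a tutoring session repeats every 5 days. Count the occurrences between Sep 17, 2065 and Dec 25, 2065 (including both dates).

Occurrences land 5·i days after Sep 1, 2065 for i = 0, 1, 2, …
Sep 17, 2065 is 16 days after the start; 16 ÷ 5 = 3 remainder 1; since the remainder is 1, round up to i = 4. First occurrence in the window: #5 on Sep 21, 2065 (4×5 = 20 days in).
Dec 25, 2065 is 115 days after the start; 115 ÷ 5 = 23 remainder 0. Last occurrence in the window: #24 on Dec 25, 2065.
Occurrences #5 through #24: 20 in total.

20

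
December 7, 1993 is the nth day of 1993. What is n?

341

Days in months before December: 31 + 28 + 31 + 30 + 31 + 30 + 31 + 31 + 30 + 31 + 30 = 334.
Plus 7 days into December → day 341.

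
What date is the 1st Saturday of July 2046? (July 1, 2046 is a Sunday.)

July 7, 2046

July 2046 begins on a Sunday, so the first Saturday is July 7 (6 days later).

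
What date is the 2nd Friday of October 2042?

2042-10-10

October 2042 begins on a Wednesday, so the first Friday is October 3 (2 days later).
The 2nd Friday is 1 weeks later: 3 + 7 = 10.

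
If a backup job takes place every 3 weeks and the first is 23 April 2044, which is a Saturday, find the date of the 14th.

21 January 2045

The 14th occurrence is 13 intervals after the first: 13 × 21 = 273 days after 23 April 2044.
April has 30 days — 7 days to the end of April leaves 266.
May has 31 days (235 left).
June has 30 days (205 left).
July has 31 days (174 left).
August has 31 days (143 left).
September has 30 days (113 left).
October has 31 days (82 left).
November has 30 days (52 left).
December has 31 days (21 left).
21 days into January → 21 January 2045.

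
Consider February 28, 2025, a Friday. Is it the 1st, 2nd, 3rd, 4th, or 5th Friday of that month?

4th

Day 28 falls in week ⌈28/7⌉ of the month.
Days 1–7 hold the 1st Friday, 8–14 the 2nd, 15–21 the 3rd, 22–28 the 4th, 29–31 the 5th.
28 is in the range for the 4th.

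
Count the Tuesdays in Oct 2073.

5

Oct 1, 2073 is a Sunday; the first Tuesday on or after it is Oct 3, 2073 (2 days later).
From Oct 3, 2073 to Oct 31, 2073 is 31 − 3 = 28 days.
28 ÷ 7 = 4 full weeks with remainder 0, so 4 more Tuesdays after the first → 5.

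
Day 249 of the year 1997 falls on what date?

January has 31 days (249 − 31 = 218 remain).
February has 28 days (218 − 28 = 190 remain).
March has 31 days (190 − 31 = 159 remain).
April has 30 days (159 − 30 = 129 remain).
May has 31 days (129 − 31 = 98 remain).
June has 30 days (98 − 30 = 68 remain).
July has 31 days (68 − 31 = 37 remain).
August has 31 days (37 − 31 = 6 remain).
6 into September → September 6.

September 6, 1997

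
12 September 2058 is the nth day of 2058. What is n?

Days in months before September: 31 + 28 + 31 + 30 + 31 + 30 + 31 + 31 = 243.
Plus 12 days into September → day 255.

255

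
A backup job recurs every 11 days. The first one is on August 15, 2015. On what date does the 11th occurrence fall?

December 3, 2015

The 11th occurrence is 10 intervals after the first: 10 × 11 = 110 days after August 15, 2015.
August has 31 days — 16 days to the end of August leaves 94.
September has 30 days (64 left).
October has 31 days (33 left).
November has 30 days (3 left).
3 days into December → December 3, 2015.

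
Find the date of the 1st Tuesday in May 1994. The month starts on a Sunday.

May 1994 begins on a Sunday, so the first Tuesday is May 3 (2 days later).

1994-05-03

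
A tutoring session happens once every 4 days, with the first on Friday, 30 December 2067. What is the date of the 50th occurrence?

13 July 2068

The 50th occurrence is 49 intervals after the first: 49 × 4 = 196 days after 30 December 2067.
December has 31 days — 1 day to the end of December leaves 195.
January has 31 days (164 left).
February has 29 days (135 left).
March has 31 days (104 left).
April has 30 days (74 left).
May has 31 days (43 left).
June has 30 days (13 left).
13 days into July → 13 July 2068.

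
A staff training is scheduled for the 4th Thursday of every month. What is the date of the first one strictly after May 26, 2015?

May 28, 2015

May 2015 starts on a Friday; its first Thursday is the 7th, so the 4th Thursday is the 28th — May 28, 2015.
May 28, 2015 is after May 26, 2015, so that is the next one.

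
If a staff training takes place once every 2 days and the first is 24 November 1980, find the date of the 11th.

The 11th occurrence is 10 intervals after the first: 10 × 2 = 20 days after 24 November 1980.
November has 30 days — 6 days to the end of November leaves 14.
14 days into December → 14 December 1980.

14 December 1980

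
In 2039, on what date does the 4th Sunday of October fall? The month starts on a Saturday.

October 23, 2039

October 2039 begins on a Saturday, so the first Sunday is October 2 (1 day later).
The 4th Sunday is 3 weeks later: 2 + 21 = 23.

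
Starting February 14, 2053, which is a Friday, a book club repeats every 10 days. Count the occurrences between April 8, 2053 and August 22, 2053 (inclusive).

Occurrences land 10·i days after February 14, 2053 for i = 0, 1, 2, …
April 8, 2053 is 53 days after the start; 53 ÷ 10 = 5 remainder 3; since the remainder is 3, round up to i = 6. First occurrence in the window: #7 on April 15, 2053 (6×10 = 60 days in).
August 22, 2053 is 189 days after the start; 189 ÷ 10 = 18 remainder 9. Last occurrence in the window: #19 on August 13, 2053.
Occurrences #7 through #19: 13 in total.

13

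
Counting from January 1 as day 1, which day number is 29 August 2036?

Days in months before August: 31 + 29 + 31 + 30 + 31 + 30 + 31 = 213.
Plus 29 days into August → day 242.

242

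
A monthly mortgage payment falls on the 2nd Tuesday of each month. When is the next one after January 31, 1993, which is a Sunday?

January 1993 starts on a Friday; its first Tuesday is the 5th, so the 2nd Tuesday is the 12th — January 12, 1993.
That is not after January 31, 1993, so look at February 1993.
February 1993 starts on a Monday; its first Tuesday is the 2nd, so the 2nd Tuesday is the 9th — February 9, 1993.

February 9, 1993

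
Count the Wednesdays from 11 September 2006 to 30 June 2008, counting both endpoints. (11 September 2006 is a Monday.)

94

11 September 2006 is a Monday; the first Wednesday on or after it is 13 September 2006 (2 days later).
From 13 September 2006 to 30 June 2008: 109 + 365 + 182 = 656 days (rest of 2006, 2007, to 30 June 2008 in 2008).
656 ÷ 7 = 93 full weeks with remainder 5, so 93 more Wednesdays after the first → 94.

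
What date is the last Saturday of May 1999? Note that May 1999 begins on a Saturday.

May 29, 1999

May 1999 begins on a Saturday, so the first Saturday is May 1.
May 1999 has 31 days. Adding weeks: 1, 8, 15, 22, 29 — the last one ≤ 31 is the 29th.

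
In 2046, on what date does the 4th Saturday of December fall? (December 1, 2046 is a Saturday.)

December 22, 2046

December 2046 begins on a Saturday, so the first Saturday is December 1.
The 4th Saturday is 3 weeks later: 1 + 21 = 22.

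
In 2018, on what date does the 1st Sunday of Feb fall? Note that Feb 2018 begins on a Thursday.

Feb 4, 2018

Feb 2018 begins on a Thursday, so the first Sunday is Feb 4 (3 days later).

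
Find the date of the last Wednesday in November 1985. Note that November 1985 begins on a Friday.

27 November 1985

November 1985 begins on a Friday, so the first Wednesday is November 6 (5 days later).
November 1985 has 30 days. Adding weeks: 6, 13, 20, 27 — the last one ≤ 30 is the 27th.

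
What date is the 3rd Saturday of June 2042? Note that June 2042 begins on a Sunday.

June 2042 begins on a Sunday, so the first Saturday is June 7 (6 days later).
The 3rd Saturday is 2 weeks later: 7 + 14 = 21.

2042-06-21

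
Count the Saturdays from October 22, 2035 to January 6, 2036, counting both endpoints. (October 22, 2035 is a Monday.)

October 22, 2035 is a Monday; the first Saturday on or after it is October 27, 2035 (5 days later).
From October 27, 2035 to January 6, 2036: 4 + 30 + 31 + 6 = 71 days (rest of October, November, December, January).
71 ÷ 7 = 10 full weeks with remainder 1, so 10 more Saturdays after the first → 11.

11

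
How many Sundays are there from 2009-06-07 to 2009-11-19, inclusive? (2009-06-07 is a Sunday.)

2009-06-07 is a Sunday; the first Sunday on or after it is 2009-06-07.
From 2009-06-07 to 2009-11-19: 23 + 31 + 31 + 30 + 31 + 19 = 165 days (rest of June, July, August, September, October, November).
165 ÷ 7 = 23 full weeks with remainder 4, so 23 more Sundays after the first → 24.

24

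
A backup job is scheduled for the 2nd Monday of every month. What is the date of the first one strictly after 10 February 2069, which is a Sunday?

11 February 2069

February 2069 starts on a Friday; its first Monday is the 4th, so the 2nd Monday is the 11th — 11 February 2069.
11 February 2069 is after 10 February 2069, so that is the next one.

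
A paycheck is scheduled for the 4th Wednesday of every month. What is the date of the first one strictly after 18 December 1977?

December 1977 starts on a Thursday; its first Wednesday is the 7th, so the 4th Wednesday is the 28th — 28 December 1977.
28 December 1977 is after 18 December 1977, so that is the next one.

28 December 1977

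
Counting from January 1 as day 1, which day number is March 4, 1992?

Days in months before March: 31 + 29 = 60.
Plus 4 days into March → day 64.

64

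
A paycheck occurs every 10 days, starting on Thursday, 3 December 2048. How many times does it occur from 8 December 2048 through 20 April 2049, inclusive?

13

Occurrences land 10·i days after 3 December 2048 for i = 0, 1, 2, …
8 December 2048 is 5 days after the start; 5 ÷ 10 = 0 remainder 5; since the remainder is 5, round up to i = 1. First occurrence in the window: #2 on 13 December 2048 (1×10 = 10 days in).
20 April 2049 is 138 days after the start; 138 ÷ 10 = 13 remainder 8. Last occurrence in the window: #14 on 12 April 2049.
Occurrences #2 through #14: 13 in total.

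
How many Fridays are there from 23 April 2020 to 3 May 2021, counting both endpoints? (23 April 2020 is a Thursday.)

54

23 April 2020 is a Thursday; the first Friday on or after it is 24 April 2020 (1 day later).
From 24 April 2020 to 3 May 2021: 251 + 123 = 374 days (rest of 2020, to 3 May 2021 in 2021).
374 ÷ 7 = 53 full weeks with remainder 3, so 53 more Fridays after the first → 54.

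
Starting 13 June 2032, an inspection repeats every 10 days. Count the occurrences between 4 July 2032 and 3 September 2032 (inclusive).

Occurrences land 10·i days after 13 June 2032 for i = 0, 1, 2, …
4 July 2032 is 21 days after the start; 21 ÷ 10 = 2 remainder 1; since the remainder is 1, round up to i = 3. First occurrence in the window: #4 on 13 July 2032 (3×10 = 30 days in).
3 September 2032 is 82 days after the start; 82 ÷ 10 = 8 remainder 2. Last occurrence in the window: #9 on 1 September 2032.
Occurrences #4 through #9: 6 in total.

6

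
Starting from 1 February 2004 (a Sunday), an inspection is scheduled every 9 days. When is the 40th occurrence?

17 January 2005

The 40th occurrence is 39 intervals after the first: 39 × 9 = 351 days after 1 February 2004.
February has 29 days — 28 days to the end of February leaves 323.
March has 31 days (292 left).
April has 30 days (262 left).
May has 31 days (231 left).
June has 30 days (201 left).
July has 31 days (170 left).
August has 31 days (139 left).
September has 30 days (109 left).
October has 31 days (78 left).
November has 30 days (48 left).
December has 31 days (17 left).
17 days into January → 17 January 2005.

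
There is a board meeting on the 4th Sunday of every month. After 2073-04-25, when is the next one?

2073-05-28

April 2073 starts on a Saturday; its first Sunday is the 2nd, so the 4th Sunday is the 23rd — 2073-04-23.
That is not after 2073-04-25, so look at May 2073.
May 2073 starts on a Monday; its first Sunday is the 7th, so the 4th Sunday is the 28th — 2073-05-28.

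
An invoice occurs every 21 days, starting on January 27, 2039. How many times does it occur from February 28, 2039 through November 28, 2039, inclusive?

Occurrences land 21·i days after January 27, 2039 for i = 0, 1, 2, …
February 28, 2039 is 32 days after the start; 32 ÷ 21 = 1 remainder 11; since the remainder is 11, round up to i = 2. First occurrence in the window: #3 on March 10, 2039 (2×21 = 42 days in).
November 28, 2039 is 305 days after the start; 305 ÷ 21 = 14 remainder 11. Last occurrence in the window: #15 on November 17, 2039.
Occurrences #3 through #15: 13 in total.

13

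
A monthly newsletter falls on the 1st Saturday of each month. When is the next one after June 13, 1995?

July 1, 1995

June 1995 starts on a Thursday, so its 1st Saturday is June 3, 1995 (2 days in).
That is not after June 13, 1995, so look at July 1995.
July 1995 starts on a Saturday, so its 1st Saturday is July 1, 1995.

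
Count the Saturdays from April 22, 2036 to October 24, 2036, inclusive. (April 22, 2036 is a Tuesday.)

26

April 22, 2036 is a Tuesday; the first Saturday on or after it is April 26, 2036 (4 days later).
From April 26, 2036 to October 24, 2036: 4 + 31 + 30 + 31 + 31 + 30 + 24 = 181 days (rest of April, May, June, July, August, September, October).
181 ÷ 7 = 25 full weeks with remainder 6, so 25 more Saturdays after the first → 26.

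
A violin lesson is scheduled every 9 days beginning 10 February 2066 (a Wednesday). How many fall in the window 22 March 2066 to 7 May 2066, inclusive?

5

Occurrences land 9·i days after 10 February 2066 for i = 0, 1, 2, …
22 March 2066 is 40 days after the start; 40 ÷ 9 = 4 remainder 4; since the remainder is 4, round up to i = 5. First occurrence in the window: #6 on 27 March 2066 (5×9 = 45 days in).
7 May 2066 is 86 days after the start; 86 ÷ 9 = 9 remainder 5. Last occurrence in the window: #10 on 2 May 2066.
Occurrences #6 through #10: 5 in total.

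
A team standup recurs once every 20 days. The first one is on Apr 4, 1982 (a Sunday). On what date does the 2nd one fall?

Apr 24, 1982

The 2nd occurrence is 1 interval after the first: 1 × 20 = 20 days after Apr 4, 1982.
20 days later is Apr 24, 1982.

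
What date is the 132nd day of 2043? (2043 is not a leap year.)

January has 31 days (132 − 31 = 101 remain).
February has 28 days (101 − 28 = 73 remain).
March has 31 days (73 − 31 = 42 remain).
April has 30 days (42 − 30 = 12 remain).
12 into May → May 12.

May 12, 2043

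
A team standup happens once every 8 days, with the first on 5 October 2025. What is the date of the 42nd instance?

29 August 2026

The 42nd occurrence is 41 intervals after the first: 41 × 8 = 328 days after 5 October 2025.
October has 31 days — 26 days to the end of October leaves 302.
November has 30 days (272 left).
December has 31 days (241 left).
January has 31 days (210 left).
February has 28 days (182 left).
March has 31 days (151 left).
April has 30 days (121 left).
May has 31 days (90 left).
June has 30 days (60 left).
July has 31 days (29 left).
29 days into August → 29 August 2026.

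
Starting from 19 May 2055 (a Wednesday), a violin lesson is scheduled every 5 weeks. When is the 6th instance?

10 November 2055

The 6th occurrence is 5 intervals after the first: 5 × 35 = 175 days after 19 May 2055.
May has 31 days — 12 days to the end of May leaves 163.
June has 30 days (133 left).
July has 31 days (102 left).
August has 31 days (71 left).
September has 30 days (41 left).
October has 31 days (10 left).
10 days into November → 10 November 2055.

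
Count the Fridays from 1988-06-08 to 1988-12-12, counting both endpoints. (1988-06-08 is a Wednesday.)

27

1988-06-08 is a Wednesday; the first Friday on or after it is 1988-06-10 (2 days later).
From 1988-06-10 to 1988-12-12: 20 + 31 + 31 + 30 + 31 + 30 + 12 = 185 days (rest of June, July, August, September, October, November, December).
185 ÷ 7 = 26 full weeks with remainder 3, so 26 more Fridays after the first → 27.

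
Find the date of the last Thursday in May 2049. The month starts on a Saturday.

May 2049 begins on a Saturday, so the first Thursday is May 6 (5 days later).
May 2049 has 31 days. Adding weeks: 6, 13, 20, 27 — the last one ≤ 31 is the 27th.

May 27, 2049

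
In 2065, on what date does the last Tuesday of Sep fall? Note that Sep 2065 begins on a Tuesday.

Sep 29, 2065

Sep 2065 begins on a Tuesday, so the first Tuesday is Sep 1.
Sep 2065 has 30 days. Adding weeks: 1, 8, 15, 22, 29 — the last one ≤ 30 is the 29th.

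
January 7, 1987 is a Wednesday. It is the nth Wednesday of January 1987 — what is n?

1st

Day 7 falls in week ⌈7/7⌉ of the month.
Days 1–7 hold the 1st Wednesday, 8–14 the 2nd, 15–21 the 3rd, 22–28 the 4th, 29–31 the 5th.
7 is in the range for the 1st.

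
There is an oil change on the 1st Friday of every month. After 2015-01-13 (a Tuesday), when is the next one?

2015-02-06

January 2015 starts on a Thursday, so its 1st Friday is 2015-01-02 (1 day in).
That is not after 2015-01-13, so look at February 2015.
February 2015 starts on a Sunday, so its 1st Friday is 2015-02-06 (5 days in).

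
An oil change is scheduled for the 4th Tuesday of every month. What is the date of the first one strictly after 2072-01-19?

January 2072 starts on a Friday; its first Tuesday is the 5th, so the 4th Tuesday is the 26th — 2072-01-26.
2072-01-26 is after 2072-01-19, so that is the next one.

2072-01-26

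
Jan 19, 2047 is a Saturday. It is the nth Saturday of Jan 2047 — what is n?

Day 19 falls in week ⌈19/7⌉ of the month.
Days 1–7 hold the 1st Saturday, 8–14 the 2nd, 15–21 the 3rd, 22–28 the 4th, 29–31 the 5th.
19 is in the range for the 3rd.

3rd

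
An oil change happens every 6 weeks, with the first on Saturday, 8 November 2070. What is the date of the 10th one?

21 November 2071

The 10th occurrence is 9 intervals after the first: 9 × 42 = 378 days after 8 November 2070.
November has 30 days — 22 days to the end of November leaves 356.
December has 31 days (325 left).
January has 31 days (294 left).
February has 28 days (266 left).
March has 31 days (235 left).
April has 30 days (205 left).
May has 31 days (174 left).
June has 30 days (144 left).
July has 31 days (113 left).
August has 31 days (82 left).
September has 30 days (52 left).
October has 31 days (21 left).
21 days into November → 21 November 2071.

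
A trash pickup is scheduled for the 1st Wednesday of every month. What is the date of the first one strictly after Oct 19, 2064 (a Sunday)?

Nov 5, 2064

Oct 2064 starts on a Wednesday, so its 1st Wednesday is Oct 1, 2064.
That is not after Oct 19, 2064, so look at Nov 2064.
Nov 2064 starts on a Saturday, so its 1st Wednesday is Nov 5, 2064 (4 days in).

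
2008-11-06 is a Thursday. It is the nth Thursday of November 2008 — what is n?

Day 6 falls in week ⌈6/7⌉ of the month.
Days 1–7 hold the 1st Thursday, 8–14 the 2nd, 15–21 the 3rd, 22–28 the 4th, 29–31 the 5th.
6 is in the range for the 1st.

1st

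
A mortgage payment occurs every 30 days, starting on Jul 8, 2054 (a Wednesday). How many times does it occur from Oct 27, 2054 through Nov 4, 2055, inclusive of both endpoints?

Occurrences land 30·i days after Jul 8, 2054 for i = 0, 1, 2, …
Oct 27, 2054 is 111 days after the start; 111 ÷ 30 = 3 remainder 21; since the remainder is 21, round up to i = 4. First occurrence in the window: #5 on Nov 5, 2054 (4×30 = 120 days in).
Nov 4, 2055 is 484 days after the start; 484 ÷ 30 = 16 remainder 4. Last occurrence in the window: #17 on Oct 31, 2055.
Occurrences #5 through #17: 13 in total.

13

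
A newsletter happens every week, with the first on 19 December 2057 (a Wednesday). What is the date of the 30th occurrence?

The 30th occurrence is 29 intervals after the first: 29 × 7 = 203 days after 19 December 2057.
December has 31 days — 12 days to the end of December leaves 191.
January has 31 days (160 left).
February has 28 days (132 left).
March has 31 days (101 left).
April has 30 days (71 left).
May has 31 days (40 left).
June has 30 days (10 left).
10 days into July → 10 July 2058.

10 July 2058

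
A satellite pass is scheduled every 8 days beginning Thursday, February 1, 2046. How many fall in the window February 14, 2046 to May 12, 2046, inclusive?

11

Occurrences land 8·i days after February 1, 2046 for i = 0, 1, 2, …
February 14, 2046 is 13 days after the start; 13 ÷ 8 = 1 remainder 5; since the remainder is 5, round up to i = 2. First occurrence in the window: #3 on February 17, 2046 (2×8 = 16 days in).
May 12, 2046 is 100 days after the start; 100 ÷ 8 = 12 remainder 4. Last occurrence in the window: #13 on May 8, 2046.
Occurrences #3 through #13: 11 in total.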